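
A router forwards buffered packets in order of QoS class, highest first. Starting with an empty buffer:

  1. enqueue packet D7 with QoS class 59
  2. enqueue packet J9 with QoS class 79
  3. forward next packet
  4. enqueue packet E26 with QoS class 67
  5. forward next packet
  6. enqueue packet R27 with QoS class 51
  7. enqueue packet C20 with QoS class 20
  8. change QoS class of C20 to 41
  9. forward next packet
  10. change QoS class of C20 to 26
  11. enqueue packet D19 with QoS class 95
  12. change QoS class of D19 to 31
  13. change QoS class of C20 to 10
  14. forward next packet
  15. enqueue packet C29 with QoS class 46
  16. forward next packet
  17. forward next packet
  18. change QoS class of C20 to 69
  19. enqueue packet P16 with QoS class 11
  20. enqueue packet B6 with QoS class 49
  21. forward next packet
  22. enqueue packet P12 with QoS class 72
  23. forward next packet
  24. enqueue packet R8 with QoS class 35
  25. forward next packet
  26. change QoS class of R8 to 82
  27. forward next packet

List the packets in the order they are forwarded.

J9, E26, D7, R27, C29, D19, C20, P12, B6, R8

add D7 (QoS class 59) → {D7:59}
add J9 (QoS class 79) → {J9:79, D7:59}
forward next packet → J9; now {D7:59}
add E26 (QoS class 67) → {E26:67, D7:59}
forward next packet → E26; now {D7:59}
add R27 (QoS class 51) → {D7:59, R27:51}
add C20 (QoS class 20) → {D7:59, R27:51, C20:20}
update C20 to QoS class 41 → {D7:59, R27:51, C20:41}
forward next packet → D7; now {R27:51, C20:41}
update C20 to QoS class 26 → {R27:51, C20:26}
add D19 (QoS class 95) → {D19:95, R27:51, C20:26}
update D19 to QoS class 31 → {R27:51, D19:31, C20:26}
update C20 to QoS class 10 → {R27:51, D19:31, C20:10}
forward next packet → R27; now {D19:31, C20:10}
add C29 (QoS class 46) → {C29:46, D19:31, C20:10}
forward next packet → C29; now {D19:31, C20:10}
forward next packet → D19; now {C20:10}
update C20 to QoS class 69 → {C20:69}
add P16 (QoS class 11) → {C20:69, P16:11}
add B6 (QoS class 49) → {C20:69, B6:49, P16:11}
forward next packet → C20; now {B6:49, P16:11}
add P12 (QoS class 72) → {P12:72, B6:49, P16:11}
forward next packet → P12; now {B6:49, P16:11}
add R8 (QoS class 35) → {B6:49, R8:35, P16:11}
forward next packet → B6; now {R8:35, P16:11}
update R8 to QoS class 82 → {R8:82, P16:11}
forward next packet → R8; now {P16:11}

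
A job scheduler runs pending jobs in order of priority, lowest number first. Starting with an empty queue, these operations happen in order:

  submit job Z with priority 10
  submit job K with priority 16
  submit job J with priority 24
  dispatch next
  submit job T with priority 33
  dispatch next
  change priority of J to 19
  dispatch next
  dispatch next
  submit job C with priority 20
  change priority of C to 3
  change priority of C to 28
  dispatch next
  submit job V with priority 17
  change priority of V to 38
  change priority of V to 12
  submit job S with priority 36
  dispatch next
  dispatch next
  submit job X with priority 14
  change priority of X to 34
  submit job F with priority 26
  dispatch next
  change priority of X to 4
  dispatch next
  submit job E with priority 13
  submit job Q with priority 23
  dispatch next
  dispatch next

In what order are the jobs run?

Z, K, J, T, C, V, S, F, X, E, Q

add Z (priority 10) → {Z:10}
add K (priority 16) → {Z:10, K:16}
add J (priority 24) → {Z:10, K:16, J:24}
dispatch next → Z; now {K:16, J:24}
add T (priority 33) → {K:16, J:24, T:33}
dispatch next → K; now {J:24, T:33}
update J to priority 19 → {J:19, T:33}
dispatch next → J; now {T:33}
dispatch next → T; now {}
add C (priority 20) → {C:20}
update C to priority 3 → {C:3}
update C to priority 28 → {C:28}
dispatch next → C; now {}
add V (priority 17) → {V:17}
update V to priority 38 → {V:38}
update V to priority 12 → {V:12}
add S (priority 36) → {V:12, S:36}
dispatch next → V; now {S:36}
dispatch next → S; now {}
add X (priority 14) → {X:14}
update X to priority 34 → {X:34}
add F (priority 26) → {F:26, X:34}
dispatch next → F; now {X:34}
update X to priority 4 → {X:4}
dispatch next → X; now {}
add E (priority 13) → {E:13}
add Q (priority 23) → {E:13, Q:23}
dispatch next → E; now {Q:23}
dispatch next → Q; now {}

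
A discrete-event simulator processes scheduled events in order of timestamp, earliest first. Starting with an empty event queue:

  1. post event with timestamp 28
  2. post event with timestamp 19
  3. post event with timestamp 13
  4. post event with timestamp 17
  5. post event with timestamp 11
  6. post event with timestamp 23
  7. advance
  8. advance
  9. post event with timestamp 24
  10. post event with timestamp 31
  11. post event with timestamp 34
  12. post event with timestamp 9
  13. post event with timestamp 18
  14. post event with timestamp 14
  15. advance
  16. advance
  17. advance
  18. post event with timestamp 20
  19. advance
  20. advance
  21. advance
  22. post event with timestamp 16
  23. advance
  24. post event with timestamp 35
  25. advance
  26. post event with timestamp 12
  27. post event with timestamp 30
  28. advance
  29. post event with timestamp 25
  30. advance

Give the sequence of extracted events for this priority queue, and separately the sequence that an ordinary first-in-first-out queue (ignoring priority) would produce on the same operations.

insert 28 → {28}
insert 19 → {19, 28}
insert 13 → {13, 19, 28}
insert 17 → {13, 17, 19, 28}
insert 11 → {11, 13, 17, 19, 28}
insert 23 → {11, 13, 17, 19, 23, 28}
advance → 11; now {13, 17, 19, 23, 28}
advance → 13; now {17, 19, 23, 28}
insert 24 → {17, 19, 23, 24, 28}
insert 31 → {17, 19, 23, 24, 28, 31}
insert 34 → {17, 19, 23, 24, 28, 31, 34}
insert 9 → {9, 17, 19, 23, 24, 28, 31, 34}
insert 18 → {9, 17, 18, 19, 23, 24, 28, 31, 34}
insert 14 → {9, 14, 17, 18, 19, 23, 24, 28, 31, 34}
advance → 9; now {14, 17, 18, 19, 23, 24, 28, 31, 34}
advance → 14; now {17, 18, 19, 23, 24, 28, 31, 34}
advance → 17; now {18, 19, 23, 24, 28, 31, 34}
insert 20 → {18, 19, 20, 23, 24, 28, 31, 34}
advance → 18; now {19, 20, 23, 24, 28, 31, 34}
advance → 19; now {20, 23, 24, 28, 31, 34}
advance → 20; now {23, 24, 28, 31, 34}
insert 16 → {16, 23, 24, 28, 31, 34}
advance → 16; now {23, 24, 28, 31, 34}
insert 35 → {23, 24, 28, 31, 34, 35}
advance → 23; now {24, 28, 31, 34, 35}
insert 12 → {12, 24, 28, 31, 34, 35}
insert 30 → {12, 24, 28, 30, 31, 34, 35}
advance → 12; now {24, 28, 30, 31, 34, 35}
insert 25 → {24, 25, 28, 30, 31, 34, 35}
advance → 24; now {25, 28, 30, 31, 34, 35}

priority queue: 11, 13, 9, 14, 17, 18, 19, 20, 16, 23, 12, 24; FIFO queue: 28, 19, 13, 17, 11, 23, 24, 31, 34, 9, 18, 14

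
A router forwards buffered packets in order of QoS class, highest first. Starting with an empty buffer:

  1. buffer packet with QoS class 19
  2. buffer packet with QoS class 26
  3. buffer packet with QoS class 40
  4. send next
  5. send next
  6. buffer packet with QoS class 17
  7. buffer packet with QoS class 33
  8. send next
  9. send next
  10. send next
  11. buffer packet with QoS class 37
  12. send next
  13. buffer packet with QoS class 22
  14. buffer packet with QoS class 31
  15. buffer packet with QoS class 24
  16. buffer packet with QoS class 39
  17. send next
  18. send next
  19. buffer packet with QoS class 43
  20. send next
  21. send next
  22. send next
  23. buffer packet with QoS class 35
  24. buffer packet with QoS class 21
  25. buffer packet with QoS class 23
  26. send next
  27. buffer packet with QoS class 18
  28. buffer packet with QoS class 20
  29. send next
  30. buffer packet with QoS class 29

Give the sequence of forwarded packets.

insert 19 → {19}
insert 26 → {26, 19}
insert 40 → {40, 26, 19}
send next → 40; now {26, 19}
send next → 26; now {19}
insert 17 → {19, 17}
insert 33 → {33, 19, 17}
send next → 33; now {19, 17}
send next → 19; now {17}
send next → 17; now {}
insert 37 → {37}
send next → 37; now {}
insert 22 → {22}
insert 31 → {31, 22}
insert 24 → {31, 24, 22}
insert 39 → {39, 31, 24, 22}
send next → 39; now {31, 24, 22}
send next → 31; now {24, 22}
insert 43 → {43, 24, 22}
send next → 43; now {24, 22}
send next → 24; now {22}
send next → 22; now {}
insert 35 → {35}
insert 21 → {35, 21}
insert 23 → {35, 23, 21}
send next → 35; now {23, 21}
insert 18 → {23, 21, 18}
insert 20 → {23, 21, 20, 18}
send next → 23; now {21, 20, 18}
insert 29 → {29, 21, 20, 18}

[40, 26, 33, 19, 17, 37, 39, 31, 43, 24, 22, 35, 23]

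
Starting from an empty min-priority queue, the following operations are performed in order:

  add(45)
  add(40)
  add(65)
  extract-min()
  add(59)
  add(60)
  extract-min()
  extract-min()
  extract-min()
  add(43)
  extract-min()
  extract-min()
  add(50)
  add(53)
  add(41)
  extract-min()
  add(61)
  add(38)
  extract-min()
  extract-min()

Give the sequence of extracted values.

insert 45 → {45}
insert 40 → {40, 45}
insert 65 → {40, 45, 65}
extract-min → 40; now {45, 65}
insert 59 → {45, 59, 65}
insert 60 → {45, 59, 60, 65}
extract-min → 45; now {59, 60, 65}
extract-min → 59; now {60, 65}
extract-min → 60; now {65}
insert 43 → {43, 65}
extract-min → 43; now {65}
extract-min → 65; now {}
insert 50 → {50}
insert 53 → {50, 53}
insert 41 → {41, 50, 53}
extract-min → 41; now {50, 53}
insert 61 → {50, 53, 61}
insert 38 → {38, 50, 53, 61}
extract-min → 38; now {50, 53, 61}
extract-min → 50; now {53, 61}

40 → 45 → 59 → 60 → 43 → 65 → 41 → 38 → 50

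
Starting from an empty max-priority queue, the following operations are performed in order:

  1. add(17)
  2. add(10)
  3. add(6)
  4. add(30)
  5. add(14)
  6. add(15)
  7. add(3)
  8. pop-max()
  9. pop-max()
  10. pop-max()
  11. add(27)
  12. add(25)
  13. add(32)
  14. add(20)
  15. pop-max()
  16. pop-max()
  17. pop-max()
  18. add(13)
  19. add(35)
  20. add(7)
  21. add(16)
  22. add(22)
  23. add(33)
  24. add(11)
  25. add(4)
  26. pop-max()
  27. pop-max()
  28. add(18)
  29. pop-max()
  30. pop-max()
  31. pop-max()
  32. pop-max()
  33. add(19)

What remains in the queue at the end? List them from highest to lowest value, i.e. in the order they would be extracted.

insert 17 → {17}
insert 10 → {17, 10}
insert 6 → {17, 10, 6}
insert 30 → {30, 17, 10, 6}
insert 14 → {30, 17, 14, 10, 6}
insert 15 → {30, 17, 15, 14, 10, 6}
insert 3 → {30, 17, 15, 14, 10, 6, 3}
pop-max → 30; now {17, 15, 14, 10, 6, 3}
pop-max → 17; now {15, 14, 10, 6, 3}
pop-max → 15; now {14, 10, 6, 3}
insert 27 → {27, 14, 10, 6, 3}
insert 25 → {27, 25, 14, 10, 6, 3}
insert 32 → {32, 27, 25, 14, 10, 6, 3}
insert 20 → {32, 27, 25, 20, 14, 10, 6, 3}
pop-max → 32; now {27, 25, 20, 14, 10, 6, 3}
pop-max → 27; now {25, 20, 14, 10, 6, 3}
pop-max → 25; now {20, 14, 10, 6, 3}
insert 13 → {20, 14, 13, 10, 6, 3}
insert 35 → {35, 20, 14, 13, 10, 6, 3}
insert 7 → {35, 20, 14, 13, 10, 7, 6, 3}
insert 16 → {35, 20, 16, 14, 13, 10, 7, 6, 3}
insert 22 → {35, 22, 20, 16, 14, 13, 10, 7, 6, 3}
insert 33 → {35, 33, 22, 20, 16, 14, 13, 10, 7, 6, 3}
insert 11 → {35, 33, 22, 20, 16, 14, 13, 11, 10, 7, 6, 3}
insert 4 → {35, 33, 22, 20, 16, 14, 13, 11, 10, 7, 6, 4, 3}
pop-max → 35; now {33, 22, 20, 16, 14, 13, 11, 10, 7, 6, 4, 3}
pop-max → 33; now {22, 20, 16, 14, 13, 11, 10, 7, 6, 4, 3}
insert 18 → {22, 20, 18, 16, 14, 13, 11, 10, 7, 6, 4, 3}
pop-max → 22; now {20, 18, 16, 14, 13, 11, 10, 7, 6, 4, 3}
pop-max → 20; now {18, 16, 14, 13, 11, 10, 7, 6, 4, 3}
pop-max → 18; now {16, 14, 13, 11, 10, 7, 6, 4, 3}
pop-max → 16; now {14, 13, 11, 10, 7, 6, 4, 3}
insert 19 → {19, 14, 13, 11, 10, 7, 6, 4, 3}

19 → 14 → 13 → 11 → 10 → 7 → 6 → 4 → 3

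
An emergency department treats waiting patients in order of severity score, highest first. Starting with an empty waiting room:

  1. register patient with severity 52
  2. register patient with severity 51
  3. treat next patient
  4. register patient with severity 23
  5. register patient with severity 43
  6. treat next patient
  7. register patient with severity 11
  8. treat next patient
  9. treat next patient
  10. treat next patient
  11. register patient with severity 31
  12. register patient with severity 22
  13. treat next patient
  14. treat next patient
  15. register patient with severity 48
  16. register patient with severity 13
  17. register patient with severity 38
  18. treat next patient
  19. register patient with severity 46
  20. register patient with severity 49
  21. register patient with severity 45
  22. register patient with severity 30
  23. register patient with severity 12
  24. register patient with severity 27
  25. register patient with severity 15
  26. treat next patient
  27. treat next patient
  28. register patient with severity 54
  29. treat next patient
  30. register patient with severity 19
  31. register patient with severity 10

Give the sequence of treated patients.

insert 52 → {52}
insert 51 → {52, 51}
treat next patient → 52; now {51}
insert 23 → {51, 23}
insert 43 → {51, 43, 23}
treat next patient → 51; now {43, 23}
insert 11 → {43, 23, 11}
treat next patient → 43; now {23, 11}
treat next patient → 23; now {11}
treat next patient → 11; now {}
insert 31 → {31}
insert 22 → {31, 22}
treat next patient → 31; now {22}
treat next patient → 22; now {}
insert 48 → {48}
insert 13 → {48, 13}
insert 38 → {48, 38, 13}
treat next patient → 48; now {38, 13}
insert 46 → {46, 38, 13}
insert 49 → {49, 46, 38, 13}
insert 45 → {49, 46, 45, 38, 13}
insert 30 → {49, 46, 45, 38, 30, 13}
insert 12 → {49, 46, 45, 38, 30, 13, 12}
insert 27 → {49, 46, 45, 38, 30, 27, 13, 12}
insert 15 → {49, 46, 45, 38, 30, 27, 15, 13, 12}
treat next patient → 49; now {46, 45, 38, 30, 27, 15, 13, 12}
treat next patient → 46; now {45, 38, 30, 27, 15, 13, 12}
insert 54 → {54, 45, 38, 30, 27, 15, 13, 12}
treat next patient → 54; now {45, 38, 30, 27, 15, 13, 12}
insert 19 → {45, 38, 30, 27, 19, 15, 13, 12}
insert 10 → {45, 38, 30, 27, 19, 15, 13, 12, 10}

[52, 51, 43, 23, 11, 31, 22, 48, 49, 46, 54]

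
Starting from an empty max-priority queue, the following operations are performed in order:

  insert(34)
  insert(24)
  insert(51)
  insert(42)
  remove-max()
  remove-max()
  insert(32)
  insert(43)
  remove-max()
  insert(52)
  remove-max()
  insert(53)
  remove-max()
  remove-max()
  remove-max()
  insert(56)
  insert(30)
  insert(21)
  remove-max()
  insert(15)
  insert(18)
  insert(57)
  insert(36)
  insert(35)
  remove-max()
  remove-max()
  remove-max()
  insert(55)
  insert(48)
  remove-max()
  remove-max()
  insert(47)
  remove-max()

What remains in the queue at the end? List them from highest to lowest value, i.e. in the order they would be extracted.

[30, 24, 21, 18, 15]

insert 34 → {34}
insert 24 → {34, 24}
insert 51 → {51, 34, 24}
insert 42 → {51, 42, 34, 24}
remove-max → 51; now {42, 34, 24}
remove-max → 42; now {34, 24}
insert 32 → {34, 32, 24}
insert 43 → {43, 34, 32, 24}
remove-max → 43; now {34, 32, 24}
insert 52 → {52, 34, 32, 24}
remove-max → 52; now {34, 32, 24}
insert 53 → {53, 34, 32, 24}
remove-max → 53; now {34, 32, 24}
remove-max → 34; now {32, 24}
remove-max → 32; now {24}
insert 56 → {56, 24}
insert 30 → {56, 30, 24}
insert 21 → {56, 30, 24, 21}
remove-max → 56; now {30, 24, 21}
insert 15 → {30, 24, 21, 15}
insert 18 → {30, 24, 21, 18, 15}
insert 57 → {57, 30, 24, 21, 18, 15}
insert 36 → {57, 36, 30, 24, 21, 18, 15}
insert 35 → {57, 36, 35, 30, 24, 21, 18, 15}
remove-max → 57; now {36, 35, 30, 24, 21, 18, 15}
remove-max → 36; now {35, 30, 24, 21, 18, 15}
remove-max → 35; now {30, 24, 21, 18, 15}
insert 55 → {55, 30, 24, 21, 18, 15}
insert 48 → {55, 48, 30, 24, 21, 18, 15}
remove-max → 55; now {48, 30, 24, 21, 18, 15}
remove-max → 48; now {30, 24, 21, 18, 15}
insert 47 → {47, 30, 24, 21, 18, 15}
remove-max → 47; now {30, 24, 21, 18, 15}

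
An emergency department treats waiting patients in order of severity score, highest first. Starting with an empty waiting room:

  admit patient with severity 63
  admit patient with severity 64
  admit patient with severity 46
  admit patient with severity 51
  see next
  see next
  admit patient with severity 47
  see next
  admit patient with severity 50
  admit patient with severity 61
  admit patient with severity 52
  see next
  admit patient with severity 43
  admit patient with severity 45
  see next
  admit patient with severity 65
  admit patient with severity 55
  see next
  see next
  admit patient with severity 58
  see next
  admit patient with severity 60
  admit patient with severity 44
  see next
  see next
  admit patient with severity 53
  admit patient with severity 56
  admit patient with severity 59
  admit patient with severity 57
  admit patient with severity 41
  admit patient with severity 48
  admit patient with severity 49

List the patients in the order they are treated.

insert 63 → {63}
insert 64 → {64, 63}
insert 46 → {64, 63, 46}
insert 51 → {64, 63, 51, 46}
see next → 64; now {63, 51, 46}
see next → 63; now {51, 46}
insert 47 → {51, 47, 46}
see next → 51; now {47, 46}
insert 50 → {50, 47, 46}
insert 61 → {61, 50, 47, 46}
insert 52 → {61, 52, 50, 47, 46}
see next → 61; now {52, 50, 47, 46}
insert 43 → {52, 50, 47, 46, 43}
insert 45 → {52, 50, 47, 46, 45, 43}
see next → 52; now {50, 47, 46, 45, 43}
insert 65 → {65, 50, 47, 46, 45, 43}
insert 55 → {65, 55, 50, 47, 46, 45, 43}
see next → 65; now {55, 50, 47, 46, 45, 43}
see next → 55; now {50, 47, 46, 45, 43}
insert 58 → {58, 50, 47, 46, 45, 43}
see next → 58; now {50, 47, 46, 45, 43}
insert 60 → {60, 50, 47, 46, 45, 43}
insert 44 → {60, 50, 47, 46, 45, 44, 43}
see next → 60; now {50, 47, 46, 45, 44, 43}
see next → 50; now {47, 46, 45, 44, 43}
insert 53 → {53, 47, 46, 45, 44, 43}
insert 56 → {56, 53, 47, 46, 45, 44, 43}
insert 59 → {59, 56, 53, 47, 46, 45, 44, 43}
insert 57 → {59, 57, 56, 53, 47, 46, 45, 44, 43}
insert 41 → {59, 57, 56, 53, 47, 46, 45, 44, 43, 41}
insert 48 → {59, 57, 56, 53, 48, 47, 46, 45, 44, 43, 41}
insert 49 → {59, 57, 56, 53, 49, 48, 47, 46, 45, 44, 43, 41}

64, 63, 51, 61, 52, 65, 55, 58, 60, 50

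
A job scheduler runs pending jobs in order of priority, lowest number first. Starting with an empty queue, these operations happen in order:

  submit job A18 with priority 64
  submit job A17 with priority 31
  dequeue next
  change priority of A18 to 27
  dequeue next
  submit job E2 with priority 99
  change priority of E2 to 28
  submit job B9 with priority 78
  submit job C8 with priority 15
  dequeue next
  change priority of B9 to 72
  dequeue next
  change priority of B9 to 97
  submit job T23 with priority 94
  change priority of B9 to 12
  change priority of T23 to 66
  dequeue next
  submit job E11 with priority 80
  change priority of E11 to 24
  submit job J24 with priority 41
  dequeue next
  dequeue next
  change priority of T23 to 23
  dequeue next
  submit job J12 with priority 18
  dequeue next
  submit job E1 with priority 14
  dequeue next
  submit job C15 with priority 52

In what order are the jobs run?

add A18 (priority 64) → {A18:64}
add A17 (priority 31) → {A17:31, A18:64}
dequeue next → A17; now {A18:64}
update A18 to priority 27 → {A18:27}
dequeue next → A18; now {}
add E2 (priority 99) → {E2:99}
update E2 to priority 28 → {E2:28}
add B9 (priority 78) → {E2:28, B9:78}
add C8 (priority 15) → {C8:15, E2:28, B9:78}
dequeue next → C8; now {E2:28, B9:78}
update B9 to priority 72 → {E2:28, B9:72}
dequeue next → E2; now {B9:72}
update B9 to priority 97 → {B9:97}
add T23 (priority 94) → {T23:94, B9:97}
update B9 to priority 12 → {B9:12, T23:94}
update T23 to priority 66 → {B9:12, T23:66}
dequeue next → B9; now {T23:66}
add E11 (priority 80) → {T23:66, E11:80}
update E11 to priority 24 → {E11:24, T23:66}
add J24 (priority 41) → {E11:24, J24:41, T23:66}
dequeue next → E11; now {J24:41, T23:66}
dequeue next → J24; now {T23:66}
update T23 to priority 23 → {T23:23}
dequeue next → T23; now {}
add J12 (priority 18) → {J12:18}
dequeue next → J12; now {}
add E1 (priority 14) → {E1:14}
dequeue next → E1; now {}
add C15 (priority 52) → {C15:52}

[A17, A18, C8, E2, B9, E11, J24, T23, J12, E1]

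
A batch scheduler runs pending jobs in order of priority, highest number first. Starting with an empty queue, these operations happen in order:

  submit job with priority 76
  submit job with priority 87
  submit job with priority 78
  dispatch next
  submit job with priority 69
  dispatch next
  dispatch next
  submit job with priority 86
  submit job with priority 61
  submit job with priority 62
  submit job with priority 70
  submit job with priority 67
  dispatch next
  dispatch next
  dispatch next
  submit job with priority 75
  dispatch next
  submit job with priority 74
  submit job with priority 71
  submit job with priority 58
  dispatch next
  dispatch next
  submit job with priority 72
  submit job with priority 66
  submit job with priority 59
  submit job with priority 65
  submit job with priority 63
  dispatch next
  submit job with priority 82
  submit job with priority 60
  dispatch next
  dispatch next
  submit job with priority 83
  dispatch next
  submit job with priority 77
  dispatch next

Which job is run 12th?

67

insert 76 → {76}
insert 87 → {87, 76}
insert 78 → {87, 78, 76}
dispatch next → 87; now {78, 76}
insert 69 → {78, 76, 69}
dispatch next → 78; now {76, 69}
dispatch next → 76; now {69}
insert 86 → {86, 69}
insert 61 → {86, 69, 61}
insert 62 → {86, 69, 62, 61}
insert 70 → {86, 70, 69, 62, 61}
insert 67 → {86, 70, 69, 67, 62, 61}
dispatch next → 86; now {70, 69, 67, 62, 61}
dispatch next → 70; now {69, 67, 62, 61}
dispatch next → 69; now {67, 62, 61}
insert 75 → {75, 67, 62, 61}
dispatch next → 75; now {67, 62, 61}
insert 74 → {74, 67, 62, 61}
insert 71 → {74, 71, 67, 62, 61}
insert 58 → {74, 71, 67, 62, 61, 58}
dispatch next → 74; now {71, 67, 62, 61, 58}
dispatch next → 71; now {67, 62, 61, 58}
insert 72 → {72, 67, 62, 61, 58}
insert 66 → {72, 67, 66, 62, 61, 58}
insert 59 → {72, 67, 66, 62, 61, 59, 58}
insert 65 → {72, 67, 66, 65, 62, 61, 59, 58}
insert 63 → {72, 67, 66, 65, 63, 62, 61, 59, 58}
dispatch next → 72; now {67, 66, 65, 63, 62, 61, 59, 58}
insert 82 → {82, 67, 66, 65, 63, 62, 61, 59, 58}
insert 60 → {82, 67, 66, 65, 63, 62, 61, 60, 59, 58}
dispatch next → 82; now {67, 66, 65, 63, 62, 61, 60, 59, 58}
dispatch next → 67; now {66, 65, 63, 62, 61, 60, 59, 58}
insert 83 → {83, 66, 65, 63, 62, 61, 60, 59, 58}
dispatch next → 83; now {66, 65, 63, 62, 61, 60, 59, 58}
insert 77 → {77, 66, 65, 63, 62, 61, 60, 59, 58}
dispatch next → 77; now {66, 65, 63, 62, 61, 60, 59, 58}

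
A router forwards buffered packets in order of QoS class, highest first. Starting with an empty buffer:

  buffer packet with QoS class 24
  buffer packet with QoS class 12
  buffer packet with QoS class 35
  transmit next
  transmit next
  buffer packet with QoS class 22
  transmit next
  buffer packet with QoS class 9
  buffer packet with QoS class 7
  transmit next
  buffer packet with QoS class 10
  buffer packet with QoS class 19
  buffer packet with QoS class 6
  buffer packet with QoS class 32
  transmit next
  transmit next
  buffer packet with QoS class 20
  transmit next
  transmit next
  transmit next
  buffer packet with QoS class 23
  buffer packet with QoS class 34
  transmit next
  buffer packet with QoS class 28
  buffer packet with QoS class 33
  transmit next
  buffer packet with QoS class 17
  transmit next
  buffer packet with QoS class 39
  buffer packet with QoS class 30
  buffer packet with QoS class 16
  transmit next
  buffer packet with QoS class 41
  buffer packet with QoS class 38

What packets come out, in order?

35 → 24 → 22 → 12 → 32 → 19 → 20 → 10 → 9 → 34 → 33 → 28 → 39

insert 24 → {24}
insert 12 → {24, 12}
insert 35 → {35, 24, 12}
transmit next → 35; now {24, 12}
transmit next → 24; now {12}
insert 22 → {22, 12}
transmit next → 22; now {12}
insert 9 → {12, 9}
insert 7 → {12, 9, 7}
transmit next → 12; now {9, 7}
insert 10 → {10, 9, 7}
insert 19 → {19, 10, 9, 7}
insert 6 → {19, 10, 9, 7, 6}
insert 32 → {32, 19, 10, 9, 7, 6}
transmit next → 32; now {19, 10, 9, 7, 6}
transmit next → 19; now {10, 9, 7, 6}
insert 20 → {20, 10, 9, 7, 6}
transmit next → 20; now {10, 9, 7, 6}
transmit next → 10; now {9, 7, 6}
transmit next → 9; now {7, 6}
insert 23 → {23, 7, 6}
insert 34 → {34, 23, 7, 6}
transmit next → 34; now {23, 7, 6}
insert 28 → {28, 23, 7, 6}
insert 33 → {33, 28, 23, 7, 6}
transmit next → 33; now {28, 23, 7, 6}
insert 17 → {28, 23, 17, 7, 6}
transmit next → 28; now {23, 17, 7, 6}
insert 39 → {39, 23, 17, 7, 6}
insert 30 → {39, 30, 23, 17, 7, 6}
insert 16 → {39, 30, 23, 17, 16, 7, 6}
transmit next → 39; now {30, 23, 17, 16, 7, 6}
insert 41 → {41, 30, 23, 17, 16, 7, 6}
insert 38 → {41, 38, 30, 23, 17, 16, 7, 6}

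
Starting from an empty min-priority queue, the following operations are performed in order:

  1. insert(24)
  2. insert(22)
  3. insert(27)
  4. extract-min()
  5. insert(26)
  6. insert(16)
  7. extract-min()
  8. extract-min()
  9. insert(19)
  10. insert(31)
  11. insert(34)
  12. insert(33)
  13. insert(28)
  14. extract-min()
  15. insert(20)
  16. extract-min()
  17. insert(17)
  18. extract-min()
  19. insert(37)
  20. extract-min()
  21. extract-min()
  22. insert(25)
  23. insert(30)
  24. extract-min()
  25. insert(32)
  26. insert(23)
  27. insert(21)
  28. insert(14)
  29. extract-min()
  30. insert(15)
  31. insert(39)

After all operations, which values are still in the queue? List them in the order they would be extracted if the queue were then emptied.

15 → 21 → 23 → 28 → 30 → 31 → 32 → 33 → 34 → 37 → 39

insert 24 → {24}
insert 22 → {22, 24}
insert 27 → {22, 24, 27}
extract-min → 22; now {24, 27}
insert 26 → {24, 26, 27}
insert 16 → {16, 24, 26, 27}
extract-min → 16; now {24, 26, 27}
extract-min → 24; now {26, 27}
insert 19 → {19, 26, 27}
insert 31 → {19, 26, 27, 31}
insert 34 → {19, 26, 27, 31, 34}
insert 33 → {19, 26, 27, 31, 33, 34}
insert 28 → {19, 26, 27, 28, 31, 33, 34}
extract-min → 19; now {26, 27, 28, 31, 33, 34}
insert 20 → {20, 26, 27, 28, 31, 33, 34}
extract-min → 20; now {26, 27, 28, 31, 33, 34}
insert 17 → {17, 26, 27, 28, 31, 33, 34}
extract-min → 17; now {26, 27, 28, 31, 33, 34}
insert 37 → {26, 27, 28, 31, 33, 34, 37}
extract-min → 26; now {27, 28, 31, 33, 34, 37}
extract-min → 27; now {28, 31, 33, 34, 37}
insert 25 → {25, 28, 31, 33, 34, 37}
insert 30 → {25, 28, 30, 31, 33, 34, 37}
extract-min → 25; now {28, 30, 31, 33, 34, 37}
insert 32 → {28, 30, 31, 32, 33, 34, 37}
insert 23 → {23, 28, 30, 31, 32, 33, 34, 37}
insert 21 → {21, 23, 28, 30, 31, 32, 33, 34, 37}
insert 14 → {14, 21, 23, 28, 30, 31, 32, 33, 34, 37}
extract-min → 14; now {21, 23, 28, 30, 31, 32, 33, 34, 37}
insert 15 → {15, 21, 23, 28, 30, 31, 32, 33, 34, 37}
insert 39 → {15, 21, 23, 28, 30, 31, 32, 33, 34, 37, 39}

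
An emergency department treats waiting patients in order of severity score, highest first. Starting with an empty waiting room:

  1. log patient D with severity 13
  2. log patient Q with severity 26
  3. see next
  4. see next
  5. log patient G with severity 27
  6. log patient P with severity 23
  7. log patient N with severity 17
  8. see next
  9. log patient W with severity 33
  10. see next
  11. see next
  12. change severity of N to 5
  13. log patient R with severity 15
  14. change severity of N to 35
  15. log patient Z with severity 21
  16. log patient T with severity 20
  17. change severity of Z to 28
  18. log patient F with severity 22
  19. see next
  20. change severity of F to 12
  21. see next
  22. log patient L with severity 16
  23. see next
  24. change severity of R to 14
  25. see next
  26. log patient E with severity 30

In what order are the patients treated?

add D (severity 13) → {D:13}
add Q (severity 26) → {Q:26, D:13}
see next → Q; now {D:13}
see next → D; now {}
add G (severity 27) → {G:27}
add P (severity 23) → {G:27, P:23}
add N (severity 17) → {G:27, P:23, N:17}
see next → G; now {P:23, N:17}
add W (severity 33) → {W:33, P:23, N:17}
see next → W; now {P:23, N:17}
see next → P; now {N:17}
update N to severity 5 → {N:5}
add R (severity 15) → {R:15, N:5}
update N to severity 35 → {N:35, R:15}
add Z (severity 21) → {N:35, Z:21, R:15}
add T (severity 20) → {N:35, Z:21, T:20, R:15}
update Z to severity 28 → {N:35, Z:28, T:20, R:15}
add F (severity 22) → {N:35, Z:28, F:22, T:20, R:15}
see next → N; now {Z:28, F:22, T:20, R:15}
update F to severity 12 → {Z:28, T:20, R:15, F:12}
see next → Z; now {T:20, R:15, F:12}
add L (severity 16) → {T:20, L:16, R:15, F:12}
see next → T; now {L:16, R:15, F:12}
update R to severity 14 → {L:16, R:14, F:12}
see next → L; now {R:14, F:12}
add E (severity 30) → {E:30, R:14, F:12}

Q → D → G → W → P → N → Z → T → L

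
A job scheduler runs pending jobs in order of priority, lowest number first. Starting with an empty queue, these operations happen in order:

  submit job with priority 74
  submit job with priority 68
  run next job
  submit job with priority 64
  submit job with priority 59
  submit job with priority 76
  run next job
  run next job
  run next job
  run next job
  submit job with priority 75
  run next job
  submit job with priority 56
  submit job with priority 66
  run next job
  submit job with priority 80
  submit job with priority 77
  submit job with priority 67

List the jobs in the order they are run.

68, 59, 64, 74, 76, 75, 56

insert 74 → {74}
insert 68 → {68, 74}
run next job → 68; now {74}
insert 64 → {64, 74}
insert 59 → {59, 64, 74}
insert 76 → {59, 64, 74, 76}
run next job → 59; now {64, 74, 76}
run next job → 64; now {74, 76}
run next job → 74; now {76}
run next job → 76; now {}
insert 75 → {75}
run next job → 75; now {}
insert 56 → {56}
insert 66 → {56, 66}
run next job → 56; now {66}
insert 80 → {66, 80}
insert 77 → {66, 77, 80}
insert 67 → {66, 67, 77, 80}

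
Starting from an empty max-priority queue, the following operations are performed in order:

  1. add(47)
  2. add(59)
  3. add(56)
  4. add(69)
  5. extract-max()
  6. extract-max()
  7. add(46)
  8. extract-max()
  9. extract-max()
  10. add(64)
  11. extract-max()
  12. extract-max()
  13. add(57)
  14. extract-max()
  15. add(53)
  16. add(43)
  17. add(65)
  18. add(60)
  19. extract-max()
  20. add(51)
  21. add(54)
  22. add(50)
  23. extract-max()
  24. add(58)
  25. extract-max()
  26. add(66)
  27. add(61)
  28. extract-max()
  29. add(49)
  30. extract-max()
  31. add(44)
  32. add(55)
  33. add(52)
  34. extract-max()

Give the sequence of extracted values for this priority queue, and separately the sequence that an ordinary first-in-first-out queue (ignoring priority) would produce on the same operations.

insert 47 → {47}
insert 59 → {59, 47}
insert 56 → {59, 56, 47}
insert 69 → {69, 59, 56, 47}
extract-max → 69; now {59, 56, 47}
extract-max → 59; now {56, 47}
insert 46 → {56, 47, 46}
extract-max → 56; now {47, 46}
extract-max → 47; now {46}
insert 64 → {64, 46}
extract-max → 64; now {46}
extract-max → 46; now {}
insert 57 → {57}
extract-max → 57; now {}
insert 53 → {53}
insert 43 → {53, 43}
insert 65 → {65, 53, 43}
insert 60 → {65, 60, 53, 43}
extract-max → 65; now {60, 53, 43}
insert 51 → {60, 53, 51, 43}
insert 54 → {60, 54, 53, 51, 43}
insert 50 → {60, 54, 53, 51, 50, 43}
extract-max → 60; now {54, 53, 51, 50, 43}
insert 58 → {58, 54, 53, 51, 50, 43}
extract-max → 58; now {54, 53, 51, 50, 43}
insert 66 → {66, 54, 53, 51, 50, 43}
insert 61 → {66, 61, 54, 53, 51, 50, 43}
extract-max → 66; now {61, 54, 53, 51, 50, 43}
insert 49 → {61, 54, 53, 51, 50, 49, 43}
extract-max → 61; now {54, 53, 51, 50, 49, 43}
insert 44 → {54, 53, 51, 50, 49, 44, 43}
insert 55 → {55, 54, 53, 51, 50, 49, 44, 43}
insert 52 → {55, 54, 53, 52, 51, 50, 49, 44, 43}
extract-max → 55; now {54, 53, 52, 51, 50, 49, 44, 43}

priority queue: 69 → 59 → 56 → 47 → 64 → 46 → 57 → 65 → 60 → 58 → 66 → 61 → 55; FIFO queue: 47 → 59 → 56 → 69 → 46 → 64 → 57 → 53 → 43 → 65 → 60 → 51 → 54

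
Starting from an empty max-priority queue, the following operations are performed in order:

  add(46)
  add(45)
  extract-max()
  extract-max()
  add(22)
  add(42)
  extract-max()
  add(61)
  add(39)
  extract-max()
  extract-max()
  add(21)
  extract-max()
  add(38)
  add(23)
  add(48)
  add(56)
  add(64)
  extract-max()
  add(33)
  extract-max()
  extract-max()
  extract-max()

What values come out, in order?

insert 46 → {46}
insert 45 → {46, 45}
extract-max → 46; now {45}
extract-max → 45; now {}
insert 22 → {22}
insert 42 → {42, 22}
extract-max → 42; now {22}
insert 61 → {61, 22}
insert 39 → {61, 39, 22}
extract-max → 61; now {39, 22}
extract-max → 39; now {22}
insert 21 → {22, 21}
extract-max → 22; now {21}
insert 38 → {38, 21}
insert 23 → {38, 23, 21}
insert 48 → {48, 38, 23, 21}
insert 56 → {56, 48, 38, 23, 21}
insert 64 → {64, 56, 48, 38, 23, 21}
extract-max → 64; now {56, 48, 38, 23, 21}
insert 33 → {56, 48, 38, 33, 23, 21}
extract-max → 56; now {48, 38, 33, 23, 21}
extract-max → 48; now {38, 33, 23, 21}
extract-max → 38; now {33, 23, 21}

[46, 45, 42, 61, 39, 22, 64, 56, 48, 38]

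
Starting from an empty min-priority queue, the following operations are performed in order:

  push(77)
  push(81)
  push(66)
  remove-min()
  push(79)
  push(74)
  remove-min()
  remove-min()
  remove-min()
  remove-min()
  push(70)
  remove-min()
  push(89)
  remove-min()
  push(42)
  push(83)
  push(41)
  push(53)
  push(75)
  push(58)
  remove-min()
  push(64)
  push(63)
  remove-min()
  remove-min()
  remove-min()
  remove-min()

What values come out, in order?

66, 74, 77, 79, 81, 70, 89, 41, 42, 53, 58, 63

insert 77 → {77}
insert 81 → {77, 81}
insert 66 → {66, 77, 81}
remove-min → 66; now {77, 81}
insert 79 → {77, 79, 81}
insert 74 → {74, 77, 79, 81}
remove-min → 74; now {77, 79, 81}
remove-min → 77; now {79, 81}
remove-min → 79; now {81}
remove-min → 81; now {}
insert 70 → {70}
remove-min → 70; now {}
insert 89 → {89}
remove-min → 89; now {}
insert 42 → {42}
insert 83 → {42, 83}
insert 41 → {41, 42, 83}
insert 53 → {41, 42, 53, 83}
insert 75 → {41, 42, 53, 75, 83}
insert 58 → {41, 42, 53, 58, 75, 83}
remove-min → 41; now {42, 53, 58, 75, 83}
insert 64 → {42, 53, 58, 64, 75, 83}
insert 63 → {42, 53, 58, 63, 64, 75, 83}
remove-min → 42; now {53, 58, 63, 64, 75, 83}
remove-min → 53; now {58, 63, 64, 75, 83}
remove-min → 58; now {63, 64, 75, 83}
remove-min → 63; now {64, 75, 83}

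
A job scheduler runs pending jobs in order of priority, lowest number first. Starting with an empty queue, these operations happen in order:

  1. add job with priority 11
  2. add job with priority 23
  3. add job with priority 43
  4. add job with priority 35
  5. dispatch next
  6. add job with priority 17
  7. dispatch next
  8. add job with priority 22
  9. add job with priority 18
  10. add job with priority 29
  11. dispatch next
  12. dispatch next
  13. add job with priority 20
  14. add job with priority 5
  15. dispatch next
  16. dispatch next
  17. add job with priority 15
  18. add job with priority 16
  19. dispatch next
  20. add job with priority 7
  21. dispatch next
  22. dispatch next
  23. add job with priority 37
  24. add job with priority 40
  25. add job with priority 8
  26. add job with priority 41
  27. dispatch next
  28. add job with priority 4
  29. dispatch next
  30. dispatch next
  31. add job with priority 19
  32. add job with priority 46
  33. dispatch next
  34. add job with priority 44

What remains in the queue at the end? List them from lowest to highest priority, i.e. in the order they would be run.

insert 11 → {11}
insert 23 → {11, 23}
insert 43 → {11, 23, 43}
insert 35 → {11, 23, 35, 43}
dispatch next → 11; now {23, 35, 43}
insert 17 → {17, 23, 35, 43}
dispatch next → 17; now {23, 35, 43}
insert 22 → {22, 23, 35, 43}
insert 18 → {18, 22, 23, 35, 43}
insert 29 → {18, 22, 23, 29, 35, 43}
dispatch next → 18; now {22, 23, 29, 35, 43}
dispatch next → 22; now {23, 29, 35, 43}
insert 20 → {20, 23, 29, 35, 43}
insert 5 → {5, 20, 23, 29, 35, 43}
dispatch next → 5; now {20, 23, 29, 35, 43}
dispatch next → 20; now {23, 29, 35, 43}
insert 15 → {15, 23, 29, 35, 43}
insert 16 → {15, 16, 23, 29, 35, 43}
dispatch next → 15; now {16, 23, 29, 35, 43}
insert 7 → {7, 16, 23, 29, 35, 43}
dispatch next → 7; now {16, 23, 29, 35, 43}
dispatch next → 16; now {23, 29, 35, 43}
insert 37 → {23, 29, 35, 37, 43}
insert 40 → {23, 29, 35, 37, 40, 43}
insert 8 → {8, 23, 29, 35, 37, 40, 43}
insert 41 → {8, 23, 29, 35, 37, 40, 41, 43}
dispatch next → 8; now {23, 29, 35, 37, 40, 41, 43}
insert 4 → {4, 23, 29, 35, 37, 40, 41, 43}
dispatch next → 4; now {23, 29, 35, 37, 40, 41, 43}
dispatch next → 23; now {29, 35, 37, 40, 41, 43}
insert 19 → {19, 29, 35, 37, 40, 41, 43}
insert 46 → {19, 29, 35, 37, 40, 41, 43, 46}
dispatch next → 19; now {29, 35, 37, 40, 41, 43, 46}
insert 44 → {29, 35, 37, 40, 41, 43, 44, 46}

29 → 35 → 37 → 40 → 41 → 43 → 44 → 46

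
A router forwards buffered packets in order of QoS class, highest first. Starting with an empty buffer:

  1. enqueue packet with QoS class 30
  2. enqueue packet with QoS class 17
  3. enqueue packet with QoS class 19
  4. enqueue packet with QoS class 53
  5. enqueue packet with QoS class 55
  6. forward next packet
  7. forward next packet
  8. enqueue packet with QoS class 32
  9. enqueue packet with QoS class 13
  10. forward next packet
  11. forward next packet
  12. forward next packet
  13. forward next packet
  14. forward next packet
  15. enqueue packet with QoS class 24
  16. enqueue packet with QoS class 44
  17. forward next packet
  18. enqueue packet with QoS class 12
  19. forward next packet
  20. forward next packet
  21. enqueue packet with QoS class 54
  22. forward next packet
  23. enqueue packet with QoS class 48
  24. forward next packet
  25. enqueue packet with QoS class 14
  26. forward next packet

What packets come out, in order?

insert 30 → {30}
insert 17 → {30, 17}
insert 19 → {30, 19, 17}
insert 53 → {53, 30, 19, 17}
insert 55 → {55, 53, 30, 19, 17}
forward next packet → 55; now {53, 30, 19, 17}
forward next packet → 53; now {30, 19, 17}
insert 32 → {32, 30, 19, 17}
insert 13 → {32, 30, 19, 17, 13}
forward next packet → 32; now {30, 19, 17, 13}
forward next packet → 30; now {19, 17, 13}
forward next packet → 19; now {17, 13}
forward next packet → 17; now {13}
forward next packet → 13; now {}
insert 24 → {24}
insert 44 → {44, 24}
forward next packet → 44; now {24}
insert 12 → {24, 12}
forward next packet → 24; now {12}
forward next packet → 12; now {}
insert 54 → {54}
forward next packet → 54; now {}
insert 48 → {48}
forward next packet → 48; now {}
insert 14 → {14}
forward next packet → 14; now {}

[55, 53, 32, 30, 19, 17, 13, 44, 24, 12, 54, 48, 14]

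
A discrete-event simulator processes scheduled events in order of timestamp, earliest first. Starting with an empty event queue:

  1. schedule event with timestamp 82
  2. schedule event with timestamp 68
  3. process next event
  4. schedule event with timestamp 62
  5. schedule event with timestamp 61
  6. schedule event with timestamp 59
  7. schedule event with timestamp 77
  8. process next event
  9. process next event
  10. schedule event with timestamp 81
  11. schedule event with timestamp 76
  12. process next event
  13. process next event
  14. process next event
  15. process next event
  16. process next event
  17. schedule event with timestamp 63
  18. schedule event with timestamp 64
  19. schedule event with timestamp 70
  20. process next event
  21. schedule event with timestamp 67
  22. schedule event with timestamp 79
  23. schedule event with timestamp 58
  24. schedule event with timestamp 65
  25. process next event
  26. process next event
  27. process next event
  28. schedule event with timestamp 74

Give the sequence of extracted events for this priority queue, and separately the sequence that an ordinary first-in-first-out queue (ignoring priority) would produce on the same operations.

insert 82 → {82}
insert 68 → {68, 82}
process next event → 68; now {82}
insert 62 → {62, 82}
insert 61 → {61, 62, 82}
insert 59 → {59, 61, 62, 82}
insert 77 → {59, 61, 62, 77, 82}
process next event → 59; now {61, 62, 77, 82}
process next event → 61; now {62, 77, 82}
insert 81 → {62, 77, 81, 82}
insert 76 → {62, 76, 77, 81, 82}
process next event → 62; now {76, 77, 81, 82}
process next event → 76; now {77, 81, 82}
process next event → 77; now {81, 82}
process next event → 81; now {82}
process next event → 82; now {}
insert 63 → {63}
insert 64 → {63, 64}
insert 70 → {63, 64, 70}
process next event → 63; now {64, 70}
insert 67 → {64, 67, 70}
insert 79 → {64, 67, 70, 79}
insert 58 → {58, 64, 67, 70, 79}
insert 65 → {58, 64, 65, 67, 70, 79}
process next event → 58; now {64, 65, 67, 70, 79}
process next event → 64; now {65, 67, 70, 79}
process next event → 65; now {67, 70, 79}
insert 74 → {67, 70, 74, 79}

priority queue: [68, 59, 61, 62, 76, 77, 81, 82, 63, 58, 64, 65]; FIFO queue: 82 → 68 → 62 → 61 → 59 → 77 → 81 → 76 → 63 → 64 → 70 → 67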